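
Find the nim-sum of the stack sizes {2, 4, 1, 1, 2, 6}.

Compute the nim-sum pairwise:
2 ^ 4 = 6
6 ^ 1 = 7
7 ^ 1 = 6
6 ^ 2 = 4
4 ^ 6 = 2

2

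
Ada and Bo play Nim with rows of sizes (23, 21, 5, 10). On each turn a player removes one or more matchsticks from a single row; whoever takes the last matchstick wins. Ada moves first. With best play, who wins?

Compute the nim-sum pairwise:
23 XOR 21 = 2
2 XOR 5 = 7
7 XOR 10 = 13
The nim-sum is 13 ≠ 0, so this is an N-position: the player to move can win; Ada has a winning move.

Ada wins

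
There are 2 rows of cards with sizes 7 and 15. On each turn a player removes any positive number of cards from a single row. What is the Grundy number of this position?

Bitwise XOR of the heap sizes:
  0111  (7)
  1111  (15)
  ----
  1000  (8)

8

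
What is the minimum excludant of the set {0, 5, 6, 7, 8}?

1

0 is in the set but 1 is not, so the mex is 1.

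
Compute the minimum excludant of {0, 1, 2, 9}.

The values 0, 1, 2 are all present; 3 is the first non-negative integer missing from the set.

3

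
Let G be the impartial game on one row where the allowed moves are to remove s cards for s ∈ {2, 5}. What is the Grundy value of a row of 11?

0

Build the Grundy sequence with g(k) = mex{g(k−s) : s ∈ {2, 5}, s ≤ k}:
k:     0  1  2  3  4  5  6  7  8  9 10 11
g(k):  0  0  1  1  0  2  1  0  0  1  1  0
So g(11) = 0.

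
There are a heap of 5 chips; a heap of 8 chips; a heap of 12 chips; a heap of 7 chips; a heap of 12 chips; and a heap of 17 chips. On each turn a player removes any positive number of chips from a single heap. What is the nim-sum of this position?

Write each in binary and XOR column by column:
  00101  (5)
  01000  (8)
  01100  (12)
  00111  (7)
  01100  (12)
  10001  (17)
  -----
  11011  (27)

27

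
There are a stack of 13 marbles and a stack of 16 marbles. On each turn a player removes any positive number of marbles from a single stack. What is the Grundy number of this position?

29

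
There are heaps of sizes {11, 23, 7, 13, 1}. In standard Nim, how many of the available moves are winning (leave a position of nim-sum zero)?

1

Nim-sum: 11 XOR 23 XOR 7 XOR 13 XOR 1 = 23.
The overall nim-sum is X = 23. A heap of size p has a winning move iff p XOR X < p (reduce it to p XOR X).
  11: 11 XOR 23 = 28 ≥ 11 — no move.
  23: 23 XOR 23 = 0 < 23 — winning move (to 0).
  7: 7 XOR 23 = 16 ≥ 7 — no move.
  13: 13 XOR 23 = 26 ≥ 13 — no move.
  1: 1 XOR 23 = 22 ≥ 1 — no move.
That gives 1 winning move.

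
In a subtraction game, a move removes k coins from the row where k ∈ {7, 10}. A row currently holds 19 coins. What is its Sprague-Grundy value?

0

Grundy values for subtraction set {7, 10}:
k:     0  1  2  3  4  5  6  7  8  9 10 11 12 13 14 15 16 17 18 19
g(k):  0  0  0  0  0  0  0  1  1  1  1  1  1  1  2  2  2  0  0  0
So g(19) = 0.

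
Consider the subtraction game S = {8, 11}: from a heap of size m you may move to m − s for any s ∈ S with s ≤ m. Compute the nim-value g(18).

Compute g(0), g(1), … for moves {8, 11}:
k:     0  1  2  3  4  5  6  7  8  9 10 11 12 13 14 15 16 17 18
g(k):  0  0  0  0  0  0  0  0  1  1  1  1  1  1  1  1  2  2  2
So g(18) = 2.

2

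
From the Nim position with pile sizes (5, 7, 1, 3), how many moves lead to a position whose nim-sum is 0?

Compute the nim-sum pairwise:
5 XOR 7 = 2
2 XOR 1 = 3
3 XOR 3 = 0
The nim-sum is already 0, so every move leaves a nonzero nim-sum — there are no winning moves.

0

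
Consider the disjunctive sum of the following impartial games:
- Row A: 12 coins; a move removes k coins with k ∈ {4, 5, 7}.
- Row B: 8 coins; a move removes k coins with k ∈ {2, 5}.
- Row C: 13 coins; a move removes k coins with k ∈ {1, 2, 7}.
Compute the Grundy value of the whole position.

1

For row A, compute g(0), g(1), … with moves {4, 5, 7}:
g(0) = mex{} = 0
g(1) = mex{} = 0
g(2) = mex{} = 0
g(3) = mex{} = 0
g(4) = mex{0} = 1
g(5) = mex{0} = 1
g(6) = mex{0} = 1
g(7) = mex{0} = 1
g(8) = mex{0,1} = 2
g(9) = mex{0,1} = 2
g(10) = mex{0,1} = 2
g(11) = mex{1} = 0
g(12) = mex{1,2} = 0
So g(12) = 0.
For row B, compute g(0), g(1), … with moves {2, 5}:
g(0) = mex{} = 0
g(1) = mex{} = 0
g(2) = mex{0} = 1
g(3) = mex{0} = 1
g(4) = mex{1} = 0
g(5) = mex{0,1} = 2
g(6) = mex{0} = 1
g(7) = mex{1,2} = 0
g(8) = mex{1} = 0
So g(8) = 0.
For row C, compute g(0), g(1), … with moves {1, 2, 7}:
g(0) = mex{} = 0
g(1) = mex{0} = 1
g(2) = mex{0,1} = 2
g(3) = mex{1,2} = 0
g(4) = mex{0,2} = 1
g(5) = mex{0,1} = 2
g(6) = mex{1,2} = 0
g(7) = mex{0,2} = 1
g(8) = mex{0,1} = 2
g(9) = mex{1,2} = 0
g(10) = mex{0,2} = 1
g(11) = mex{0,1} = 2
g(12) = mex{1,2} = 0
g(13) = mex{0,2} = 1
So g(13) = 1.
The value of a disjunctive sum is the nim-sum of the parts.
Combined value = 0 XOR 0 XOR 1 = 1.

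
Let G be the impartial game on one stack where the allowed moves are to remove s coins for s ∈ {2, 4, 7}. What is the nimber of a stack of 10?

2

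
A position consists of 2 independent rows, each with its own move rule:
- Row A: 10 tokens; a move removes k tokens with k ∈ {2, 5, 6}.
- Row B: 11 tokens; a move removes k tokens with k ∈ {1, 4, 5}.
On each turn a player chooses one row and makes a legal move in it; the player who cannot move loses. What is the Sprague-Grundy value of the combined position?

0

Build the Grundy sequence for row A with g(k) = mex{g(k−s) : s ∈ {2, 5, 6}, s ≤ k}:
k:     0  1  2  3  4  5  6  7  8  9 10
g(k):  0  0  1  1  0  2  1  3  0  2  1
So g(10) = 1.
Build the Grundy sequence for row B with g(k) = mex{g(k−s) : s ∈ {1, 4, 5}, s ≤ k}:
k:     0  1  2  3  4  5  6  7  8  9 10 11
g(k):  0  1  0  1  2  3  2  3  0  1  0  1
So g(11) = 1.
By the Sprague-Grundy theorem, the Grundy value of a sum of independent games is the XOR of the component values.
Combined value = 1 XOR 1 = 0.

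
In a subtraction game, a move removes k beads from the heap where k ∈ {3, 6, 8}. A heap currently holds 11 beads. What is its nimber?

0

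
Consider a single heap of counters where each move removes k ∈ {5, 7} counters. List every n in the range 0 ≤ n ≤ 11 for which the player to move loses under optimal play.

Build the Grundy sequence with g(k) = mex{g(k−s) : s ∈ {5, 7}, s ≤ k}:
k:     0  1  2  3  4  5  6  7  8  9 10 11
g(k):  0  0  0  0  0  1  1  1  1  1  2  2
The P-positions (g = 0) in 0..11 are 0, 1, 2, 3, 4.

0, 1, 2, 3, 4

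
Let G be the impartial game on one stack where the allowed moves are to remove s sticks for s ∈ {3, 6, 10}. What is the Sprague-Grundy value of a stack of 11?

3

Grundy values for subtraction set {3, 6, 10}:
g(0) = mex{} = 0
g(1) = mex{} = 0
g(2) = mex{} = 0
g(3) = mex{0} = 1
g(4) = mex{0} = 1
g(5) = mex{0} = 1
g(6) = mex{0,1} = 2
g(7) = mex{0,1} = 2
g(8) = mex{0,1} = 2
g(9) = mex{1,2} = 0
g(10) = mex{0,1,2} = 3
g(11) = mex{0,1,2} = 3
So g(11) = 3.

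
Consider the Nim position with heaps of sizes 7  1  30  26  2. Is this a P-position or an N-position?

P-position

Nim-sum: 7 XOR 1 XOR 30 XOR 26 XOR 2 = 0.
The nim-sum is 0, so this is a P-position: the player to move is in a losing position under optimal play.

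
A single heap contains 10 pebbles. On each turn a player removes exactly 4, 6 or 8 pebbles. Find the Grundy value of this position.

2

Compute g(0), g(1), … for moves {4, 6, 8}:
g(0) = mex{} = 0
g(1) = mex{} = 0
g(2) = mex{} = 0
g(3) = mex{} = 0
g(4) = mex{0} = 1
g(5) = mex{0} = 1
g(6) = mex{0} = 1
g(7) = mex{0} = 1
g(8) = mex{0,1} = 2
g(9) = mex{0,1} = 2
g(10) = mex{0,1} = 2
So g(10) = 2.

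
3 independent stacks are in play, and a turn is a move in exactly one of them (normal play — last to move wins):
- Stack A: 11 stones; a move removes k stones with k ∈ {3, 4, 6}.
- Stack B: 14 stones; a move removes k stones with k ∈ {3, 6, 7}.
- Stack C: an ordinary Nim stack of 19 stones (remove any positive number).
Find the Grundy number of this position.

Build the Grundy sequence for stack A with g(k) = mex{g(k−s) : s ∈ {3, 4, 6}, s ≤ k}:
g(0) = mex{} = 0
g(1) = mex{} = 0
g(2) = mex{} = 0
g(3) = mex{0} = 1
g(4) = mex{0} = 1
g(5) = mex{0} = 1
g(6) = mex{0,1} = 2
g(7) = mex{0,1} = 2
g(8) = mex{0,1} = 2
g(9) = mex{1,2} = 0
g(10) = mex{1,2} = 0
g(11) = mex{1,2} = 0
So g(11) = 0.
Grundy values for stack B (subtraction set {3, 6, 7}):
g(0) = mex{} = 0
g(1) = mex{} = 0
g(2) = mex{} = 0
g(3) = mex{0} = 1
g(4) = mex{0} = 1
g(5) = mex{0} = 1
g(6) = mex{0,1} = 2
g(7) = mex{0,1} = 2
g(8) = mex{0,1} = 2
g(9) = mex{0,1,2} = 3
g(10) = mex{1,2} = 0
g(11) = mex{1,2} = 0
g(12) = mex{1,2,3} = 0
g(13) = mex{0,2} = 1
g(14) = mex{0,2} = 1
So g(14) = 1.
Stack C is a plain Nim stack of size 19, so its Grundy value is 19.
By the Sprague-Grundy theorem, the Grundy value of a sum of independent games is the XOR of the component values.
Combined value = 0 XOR 1 XOR 19 = 18.

18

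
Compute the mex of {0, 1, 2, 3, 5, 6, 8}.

The values 0, 1, 2, 3 are all present; 4 is the first non-negative integer missing from the set.

4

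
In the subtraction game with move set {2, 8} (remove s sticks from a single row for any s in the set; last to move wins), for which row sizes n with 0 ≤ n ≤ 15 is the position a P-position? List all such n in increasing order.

0, 1, 4, 5, 10, 11, 14, 15

Grundy values for subtraction set {2, 8}:
k:     0  1  2  3  4  5  6  7  8  9 10 11 12 13 14 15
g(k):  0  0  1  1  0  0  1  1  2  2  0  0  1  1  0  0
The P-positions (g = 0) in 0..15 are 0, 1, 4, 5, 10, 11, 14, 15.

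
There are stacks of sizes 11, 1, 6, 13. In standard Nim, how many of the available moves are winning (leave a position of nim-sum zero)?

Nim-sum: 11 ⊕ 1 ⊕ 6 ⊕ 13 = 1.
The overall nim-sum is X = 1. A stack of size p has a winning move iff p XOR X < p (reduce it to p XOR X).
  11: 11 XOR 1 = 10 < 11 — winning move (to 10).
  1: 1 XOR 1 = 0 < 1 — winning move (to 0).
  6: 6 XOR 1 = 7 ≥ 6 — no move.
  13: 13 XOR 1 = 12 < 13 — winning move (to 12).
That gives 3 winning moves.

3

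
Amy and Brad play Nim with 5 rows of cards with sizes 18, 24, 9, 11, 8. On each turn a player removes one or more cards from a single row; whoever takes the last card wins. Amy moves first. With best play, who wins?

Nim-sum: 18 XOR 24 XOR 9 XOR 11 XOR 8 = 0.
The nim-sum is 0, so this is a P-position: the player to move is in a losing position under optimal play; Amy is about to move from it and so loses — Brad wins.

Brad wins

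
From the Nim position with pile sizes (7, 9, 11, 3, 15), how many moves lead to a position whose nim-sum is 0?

Nim-sum: 7 ^ 9 ^ 11 ^ 3 ^ 15 = 9.
The overall nim-sum is X = 9. A pile of size p has a winning move iff p XOR X < p (reduce it to p XOR X).
  7: 7 XOR 9 = 14 ≥ 7 — no move.
  9: 9 XOR 9 = 0 < 9 — winning move (to 0).
  11: 11 XOR 9 = 2 < 11 — winning move (to 2).
  3: 3 XOR 9 = 10 ≥ 3 — no move.
  15: 15 XOR 9 = 6 < 15 — winning move (to 6).
That gives 3 winning moves.

3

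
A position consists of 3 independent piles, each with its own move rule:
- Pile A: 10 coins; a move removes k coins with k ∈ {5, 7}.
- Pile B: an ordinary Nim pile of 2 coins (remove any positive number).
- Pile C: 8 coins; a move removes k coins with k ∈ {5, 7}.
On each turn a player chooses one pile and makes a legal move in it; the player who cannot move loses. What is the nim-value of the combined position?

For pile A, compute g(0), g(1), … with moves {5, 7}:
k:     0  1  2  3  4  5  6  7  8  9 10
g(k):  0  0  0  0  0  1  1  1  1  1  2
So g(10) = 2.
Pile B is a plain Nim pile of size 2, so its Grundy value is 2.
Build the Grundy sequence for pile C with g(k) = mex{g(k−s) : s ∈ {5, 7}, s ≤ k}:
k:     0  1  2  3  4  5  6  7  8
g(k):  0  0  0  0  0  1  1  1  1
So g(8) = 1.
By the Sprague-Grundy theorem, the Grundy value of a sum of independent games is the XOR of the component values.
Combined value = 2 ⊕ 2 ⊕ 1 = 1.

1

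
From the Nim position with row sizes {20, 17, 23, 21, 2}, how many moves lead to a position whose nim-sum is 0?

Write each in binary and XOR column by column:
  10100  (20)
  10001  (17)
  10111  (23)
  10101  (21)
  00010  (2)
  -----
  00101  (5)
The overall nim-sum is X = 5. A row of size p has a winning move iff p XOR X < p (reduce it to p XOR X).
  20: 20 XOR 5 = 17 < 20 — winning move (to 17).
  17: 17 XOR 5 = 20 ≥ 17 — no move.
  23: 23 XOR 5 = 18 < 23 — winning move (to 18).
  21: 21 XOR 5 = 16 < 21 — winning move (to 16).
  2: 2 XOR 5 = 7 ≥ 2 — no move.
That gives 3 winning moves.

3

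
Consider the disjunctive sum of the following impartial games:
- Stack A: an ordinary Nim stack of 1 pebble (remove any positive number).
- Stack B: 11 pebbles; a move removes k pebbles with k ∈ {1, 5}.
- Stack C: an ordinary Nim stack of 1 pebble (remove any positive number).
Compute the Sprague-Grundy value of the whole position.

1

Stack A is a plain Nim stack of size 1, so its Grundy value is 1.
Build the Grundy sequence for stack B with g(k) = mex{g(k−s) : s ∈ {1, 5}, s ≤ k}:
g(0) = mex{} = 0
g(1) = mex{0} = 1
g(2) = mex{1} = 0
g(3) = mex{0} = 1
g(4) = mex{1} = 0
g(5) = mex{0} = 1
g(6) = mex{1} = 0
g(7) = mex{0} = 1
g(8) = mex{1} = 0
g(9) = mex{0} = 1
g(10) = mex{1} = 0
g(11) = mex{0} = 1
So g(11) = 1.
Stack C is a plain Nim stack of size 1, so its Grundy value is 1.
By the Sprague-Grundy theorem, the Grundy value of a sum of independent games is the XOR of the component values.
Combined value = 1 XOR 1 XOR 1 = 1.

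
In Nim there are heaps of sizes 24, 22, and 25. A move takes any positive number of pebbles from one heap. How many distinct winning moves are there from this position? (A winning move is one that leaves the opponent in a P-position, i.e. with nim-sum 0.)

3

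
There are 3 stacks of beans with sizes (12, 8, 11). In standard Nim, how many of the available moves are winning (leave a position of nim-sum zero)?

Compute the nim-sum pairwise:
12 ⊕ 8 = 4
4 ⊕ 11 = 15
The overall nim-sum is X = 15. A stack of size p has a winning move iff p XOR X < p (reduce it to p XOR X).
  12: 12 XOR 15 = 3 < 12 — winning move (to 3).
  8: 8 XOR 15 = 7 < 8 — winning move (to 7).
  11: 11 XOR 15 = 4 < 11 — winning move (to 4).
That gives 3 winning moves.

3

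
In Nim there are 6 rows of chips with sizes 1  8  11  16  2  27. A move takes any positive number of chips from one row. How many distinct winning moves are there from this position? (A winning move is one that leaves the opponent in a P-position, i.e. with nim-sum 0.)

Compute the nim-sum pairwise:
1 ⊕ 8 = 9
9 ⊕ 11 = 2
2 ⊕ 16 = 18
18 ⊕ 2 = 16
16 ⊕ 27 = 11
The overall nim-sum is X = 11. A row of size p has a winning move iff p XOR X < p (reduce it to p XOR X).
  1: 1 XOR 11 = 10 ≥ 1 — no move.
  8: 8 XOR 11 = 3 < 8 — winning move (to 3).
  11: 11 XOR 11 = 0 < 11 — winning move (to 0).
  16: 16 XOR 11 = 27 ≥ 16 — no move.
  2: 2 XOR 11 = 9 ≥ 2 — no move.
  27: 27 XOR 11 = 16 < 27 — winning move (to 16).
That gives 3 winning moves.

3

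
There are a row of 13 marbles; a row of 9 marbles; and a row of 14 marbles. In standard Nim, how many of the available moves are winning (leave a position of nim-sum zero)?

Nim-sum: 13 ^ 9 ^ 14 = 10.
The overall nim-sum is X = 10. A row of size p has a winning move iff p XOR X < p (reduce it to p XOR X).
  13: 13 XOR 10 = 7 < 13 — winning move (to 7).
  9: 9 XOR 10 = 3 < 9 — winning move (to 3).
  14: 14 XOR 10 = 4 < 14 — winning move (to 4).
That gives 3 winning moves.

3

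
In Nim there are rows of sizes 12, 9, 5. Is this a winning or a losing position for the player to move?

In binary:
  1100  (12)
  1001  (9)
  0101  (5)
  ----
  0000  (0)
The nim-sum is 0, so this is a P-position: the player to move is in a losing position under optimal play.

Losing position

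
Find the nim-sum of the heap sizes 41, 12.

Compute the nim-sum pairwise:
41 ^ 12 = 37

37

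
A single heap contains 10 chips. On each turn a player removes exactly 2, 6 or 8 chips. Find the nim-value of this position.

3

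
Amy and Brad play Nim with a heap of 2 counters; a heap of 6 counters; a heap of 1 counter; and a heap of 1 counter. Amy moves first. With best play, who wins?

Amy wins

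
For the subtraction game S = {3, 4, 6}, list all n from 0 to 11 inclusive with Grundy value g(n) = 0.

Grundy values for subtraction set {3, 4, 6}:
g(0) = mex{} = 0
g(1) = mex{} = 0
g(2) = mex{} = 0
g(3) = mex{0} = 1
g(4) = mex{0} = 1
g(5) = mex{0} = 1
g(6) = mex{0,1} = 2
g(7) = mex{0,1} = 2
g(8) = mex{0,1} = 2
g(9) = mex{1,2} = 0
g(10) = mex{1,2} = 0
g(11) = mex{1,2} = 0
The P-positions (g = 0) in 0..11 are 0, 1, 2, 9, 10, 11.

0, 1, 2, 9, 10, 11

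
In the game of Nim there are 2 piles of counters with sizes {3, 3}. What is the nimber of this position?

0

Nim-sum: 3 ⊕ 3 = 0.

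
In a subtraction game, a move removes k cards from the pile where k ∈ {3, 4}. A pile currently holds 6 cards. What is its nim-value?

2

Build the Grundy sequence with g(k) = mex{g(k−s) : s ∈ {3, 4}, s ≤ k}:
k:     0  1  2  3  4  5  6
g(k):  0  0  0  1  1  1  2
So g(6) = 2.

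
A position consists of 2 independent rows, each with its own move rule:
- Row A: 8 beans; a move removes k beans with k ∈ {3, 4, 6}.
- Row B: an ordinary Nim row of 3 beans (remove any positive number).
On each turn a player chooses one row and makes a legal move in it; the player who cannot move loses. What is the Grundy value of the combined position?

1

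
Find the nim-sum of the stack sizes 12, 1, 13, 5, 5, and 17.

17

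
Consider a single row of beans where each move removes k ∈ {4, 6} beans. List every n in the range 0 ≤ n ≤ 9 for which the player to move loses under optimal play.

Grundy values for subtraction set {4, 6}:
g(0) = mex{} = 0
g(1) = mex{} = 0
g(2) = mex{} = 0
g(3) = mex{} = 0
g(4) = mex{0} = 1
g(5) = mex{0} = 1
g(6) = mex{0} = 1
g(7) = mex{0} = 1
g(8) = mex{0,1} = 2
g(9) = mex{0,1} = 2
The P-positions (g = 0) in 0..9 are 0, 1, 2, 3.

0, 1, 2, 3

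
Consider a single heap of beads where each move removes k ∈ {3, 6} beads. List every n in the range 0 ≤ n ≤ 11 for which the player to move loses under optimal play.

0, 1, 2, 9, 10, 11

Compute g(0), g(1), … for moves {3, 6}:
k:     0  1  2  3  4  5  6  7  8  9 10 11
g(k):  0  0  0  1  1  1  2  2  2  0  0  0
The P-positions (g = 0) in 0..11 are 0, 1, 2, 9, 10, 11.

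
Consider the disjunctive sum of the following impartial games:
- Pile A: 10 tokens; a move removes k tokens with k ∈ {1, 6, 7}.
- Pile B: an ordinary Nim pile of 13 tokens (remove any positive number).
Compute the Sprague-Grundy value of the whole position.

Build the Grundy sequence for pile A with g(k) = mex{g(k−s) : s ∈ {1, 6, 7}, s ≤ k}:
g(0) = mex{} = 0
g(1) = mex{0} = 1
g(2) = mex{1} = 0
g(3) = mex{0} = 1
g(4) = mex{1} = 0
g(5) = mex{0} = 1
g(6) = mex{0,1} = 2
g(7) = mex{0,1,2} = 3
g(8) = mex{0,1,3} = 2
g(9) = mex{0,1,2} = 3
g(10) = mex{0,1,3} = 2
So g(10) = 2.
Pile B is a plain Nim pile of size 13, so its Grundy value is 13.
By the Sprague-Grundy theorem, the Grundy value of a sum of independent games is the XOR of the component values.
Combined value = 2 ⊕ 13 = 15.

15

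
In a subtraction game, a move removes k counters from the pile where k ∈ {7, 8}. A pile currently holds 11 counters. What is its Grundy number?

1

Grundy values for subtraction set {7, 8}:
g(0) = mex{} = 0
g(1) = mex{} = 0
g(2) = mex{} = 0
g(3) = mex{} = 0
g(4) = mex{} = 0
g(5) = mex{} = 0
g(6) = mex{} = 0
g(7) = mex{0} = 1
g(8) = mex{0} = 1
g(9) = mex{0} = 1
g(10) = mex{0} = 1
g(11) = mex{0} = 1
So g(11) = 1.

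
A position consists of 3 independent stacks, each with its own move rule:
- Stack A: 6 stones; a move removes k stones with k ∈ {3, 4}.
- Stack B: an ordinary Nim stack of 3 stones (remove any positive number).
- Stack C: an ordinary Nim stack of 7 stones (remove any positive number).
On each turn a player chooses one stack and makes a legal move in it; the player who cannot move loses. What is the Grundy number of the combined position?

6

Grundy values for stack A (subtraction set {3, 4}):
g(0) = mex{} = 0
g(1) = mex{} = 0
g(2) = mex{} = 0
g(3) = mex{0} = 1
g(4) = mex{0} = 1
g(5) = mex{0} = 1
g(6) = mex{0,1} = 2
So g(6) = 2.
Stack B is a plain Nim stack of size 3, so its Grundy value is 3.
Stack C is a plain Nim stack of size 7, so its Grundy value is 7.
By the Sprague-Grundy theorem, the Grundy value of a sum of independent games is the XOR of the component values.
Combined value = 2 ⊕ 3 ⊕ 7 = 6.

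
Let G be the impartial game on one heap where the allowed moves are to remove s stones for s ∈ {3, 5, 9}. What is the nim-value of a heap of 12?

0

Compute g(0), g(1), … for moves {3, 5, 9}:
g(0) = mex{} = 0
g(1) = mex{} = 0
g(2) = mex{} = 0
g(3) = mex{0} = 1
g(4) = mex{0} = 1
g(5) = mex{0} = 1
g(6) = mex{0,1} = 2
g(7) = mex{0,1} = 2
g(8) = mex{1} = 0
g(9) = mex{0,1,2} = 3
g(10) = mex{0,1,2} = 3
g(11) = mex{0,2} = 1
g(12) = mex{1,2,3} = 0
So g(12) = 0.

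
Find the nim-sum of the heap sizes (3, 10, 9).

0

Compute the nim-sum pairwise:
3 XOR 10 = 9
9 XOR 9 = 0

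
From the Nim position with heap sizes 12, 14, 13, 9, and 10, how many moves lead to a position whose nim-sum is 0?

5

Compute the nim-sum pairwise:
12 ^ 14 = 2
2 ^ 13 = 15
15 ^ 9 = 6
6 ^ 10 = 12
The overall nim-sum is X = 12. A heap of size p has a winning move iff p XOR X < p (reduce it to p XOR X).
  12: 12 XOR 12 = 0 < 12 — winning move (to 0).
  14: 14 XOR 12 = 2 < 14 — winning move (to 2).
  13: 13 XOR 12 = 1 < 13 — winning move (to 1).
  9: 9 XOR 12 = 5 < 9 — winning move (to 5).
  10: 10 XOR 12 = 6 < 10 — winning move (to 6).
That gives 5 winning moves.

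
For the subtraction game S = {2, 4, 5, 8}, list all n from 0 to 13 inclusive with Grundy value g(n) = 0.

Compute g(0), g(1), … for moves {2, 4, 5, 8}:
g(0) = mex{} = 0
g(1) = mex{} = 0
g(2) = mex{0} = 1
g(3) = mex{0} = 1
g(4) = mex{0,1} = 2
g(5) = mex{0,1} = 2
g(6) = mex{0,1,2} = 3
g(7) = mex{1,2} = 0
g(8) = mex{0,1,2,3} = 4
g(9) = mex{0,2} = 1
g(10) = mex{1,2,3,4} = 0
g(11) = mex{0,1,3} = 2
g(12) = mex{0,2,4} = 1
g(13) = mex{1,2,4} = 0
The P-positions (g = 0) in 0..13 are 0, 1, 7, 10, 13.

0, 1, 7, 10, 13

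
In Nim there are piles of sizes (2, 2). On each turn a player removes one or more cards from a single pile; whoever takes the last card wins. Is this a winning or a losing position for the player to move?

Losing position

Nim-sum: 2 XOR 2 = 0.
The nim-sum is 0, so this is a P-position: the player to move is in a losing position under optimal play.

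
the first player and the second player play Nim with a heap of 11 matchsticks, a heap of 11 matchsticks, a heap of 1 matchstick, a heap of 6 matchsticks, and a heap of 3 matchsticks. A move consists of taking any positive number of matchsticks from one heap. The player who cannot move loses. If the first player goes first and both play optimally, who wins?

Nim-sum: 11 ^ 11 ^ 1 ^ 6 ^ 3 = 4.
The nim-sum is 4 ≠ 0, so this is an N-position: the player to move can win; the first player has a winning move.

the first player wins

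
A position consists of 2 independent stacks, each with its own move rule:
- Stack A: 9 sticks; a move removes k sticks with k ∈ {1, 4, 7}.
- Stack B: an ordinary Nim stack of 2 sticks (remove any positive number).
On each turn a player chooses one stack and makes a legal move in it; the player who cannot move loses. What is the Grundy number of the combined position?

3

Grundy values for stack A (subtraction set {1, 4, 7}):
g(0) = mex{} = 0
g(1) = mex{0} = 1
g(2) = mex{1} = 0
g(3) = mex{0} = 1
g(4) = mex{0,1} = 2
g(5) = mex{1,2} = 0
g(6) = mex{0} = 1
g(7) = mex{0,1} = 2
g(8) = mex{1,2} = 0
g(9) = mex{0} = 1
So g(9) = 1.
Stack B is a plain Nim stack of size 2, so its Grundy value is 2.
By the Sprague-Grundy theorem, the Grundy value of a sum of independent games is the XOR of the component values.
Combined value = 1 ⊕ 2 = 3.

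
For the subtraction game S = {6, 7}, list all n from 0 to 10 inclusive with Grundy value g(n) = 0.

Compute g(0), g(1), … for moves {6, 7}:
k:     0  1  2  3  4  5  6  7  8  9 10
g(k):  0  0  0  0  0  0  1  1  1  1  1
The P-positions (g = 0) in 0..10 are 0, 1, 2, 3, 4, 5.

0, 1, 2, 3, 4, 5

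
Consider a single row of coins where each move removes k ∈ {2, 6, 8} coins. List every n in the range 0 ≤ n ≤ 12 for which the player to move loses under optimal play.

Build the Grundy sequence with g(k) = mex{g(k−s) : s ∈ {2, 6, 8}, s ≤ k}:
k:     0  1  2  3  4  5  6  7  8  9 10 11 12
g(k):  0  0  1  1  0  0  1  1  2  2  3  3  2
The P-positions (g = 0) in 0..12 are 0, 1, 4, 5.

0, 1, 4, 5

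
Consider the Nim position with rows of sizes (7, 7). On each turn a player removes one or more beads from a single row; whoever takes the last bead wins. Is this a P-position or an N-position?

P-position

Compute the nim-sum pairwise:
7 ^ 7 = 0
The nim-sum is 0, so this is a P-position: the player to move is in a losing position under optimal play.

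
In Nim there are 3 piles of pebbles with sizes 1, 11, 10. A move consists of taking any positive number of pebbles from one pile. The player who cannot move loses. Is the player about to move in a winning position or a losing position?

Losing position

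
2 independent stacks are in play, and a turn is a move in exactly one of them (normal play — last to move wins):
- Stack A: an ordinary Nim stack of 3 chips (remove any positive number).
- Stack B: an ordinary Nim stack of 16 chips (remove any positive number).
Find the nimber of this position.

Stack A is a plain Nim stack of size 3, so its Grundy value is 3.
Stack B is a plain Nim stack of size 16, so its Grundy value is 16.
By the Sprague-Grundy theorem, the Grundy value of a sum of independent games is the XOR of the component values.
Combined value = 3 XOR 16 = 19.

19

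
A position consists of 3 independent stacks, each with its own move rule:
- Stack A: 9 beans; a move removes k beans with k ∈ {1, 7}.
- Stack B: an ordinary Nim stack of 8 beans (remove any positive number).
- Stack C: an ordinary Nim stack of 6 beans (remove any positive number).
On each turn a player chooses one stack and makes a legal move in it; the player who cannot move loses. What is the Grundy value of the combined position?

15

Grundy values for stack A (subtraction set {1, 7}):
g(0) = mex{} = 0
g(1) = mex{0} = 1
g(2) = mex{1} = 0
g(3) = mex{0} = 1
g(4) = mex{1} = 0
g(5) = mex{0} = 1
g(6) = mex{1} = 0
g(7) = mex{0} = 1
g(8) = mex{1} = 0
g(9) = mex{0} = 1
So g(9) = 1.
Stack B is a plain Nim stack of size 8, so its Grundy value is 8.
Stack C is a plain Nim stack of size 6, so its Grundy value is 6.
By the Sprague-Grundy theorem, the Grundy value of a sum of independent games is the XOR of the component values.
Combined value = 1 ⊕ 8 ⊕ 6 = 15.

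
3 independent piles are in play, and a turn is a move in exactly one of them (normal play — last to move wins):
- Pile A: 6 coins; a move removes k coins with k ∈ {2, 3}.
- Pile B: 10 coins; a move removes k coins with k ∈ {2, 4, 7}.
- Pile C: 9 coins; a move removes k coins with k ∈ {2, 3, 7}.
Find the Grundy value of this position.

For pile A, compute g(0), g(1), … with moves {2, 3}:
g(0) = mex{} = 0
g(1) = mex{} = 0
g(2) = mex{0} = 1
g(3) = mex{0} = 1
g(4) = mex{0,1} = 2
g(5) = mex{1} = 0
g(6) = mex{1,2} = 0
So g(6) = 0.
Build the Grundy sequence for pile B with g(k) = mex{g(k−s) : s ∈ {2, 4, 7}, s ≤ k}:
k:     0  1  2  3  4  5  6  7  8  9 10
g(k):  0  0  1  1  2  2  0  3  1  0  2
So g(10) = 2.
Build the Grundy sequence for pile C with g(k) = mex{g(k−s) : s ∈ {2, 3, 7}, s ≤ k}:
g(0) = mex{} = 0
g(1) = mex{} = 0
g(2) = mex{0} = 1
g(3) = mex{0} = 1
g(4) = mex{0,1} = 2
g(5) = mex{1} = 0
g(6) = mex{1,2} = 0
g(7) = mex{0,2} = 1
g(8) = mex{0} = 1
g(9) = mex{0,1} = 2
So g(9) = 2.
The value of a disjunctive sum is the nim-sum of the parts.
Combined value = 0 ⊕ 2 ⊕ 2 = 0.

0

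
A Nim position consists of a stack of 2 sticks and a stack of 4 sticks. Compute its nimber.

6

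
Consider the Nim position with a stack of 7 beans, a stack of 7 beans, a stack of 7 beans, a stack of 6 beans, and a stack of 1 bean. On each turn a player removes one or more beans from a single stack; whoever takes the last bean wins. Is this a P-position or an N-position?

P-position

Bitwise XOR of the heap sizes:
  111  (7)
  111  (7)
  111  (7)
  110  (6)
  001  (1)
  ---
  000  (0)
The nim-sum is 0, so this is a P-position: the player to move is in a losing position under optimal play.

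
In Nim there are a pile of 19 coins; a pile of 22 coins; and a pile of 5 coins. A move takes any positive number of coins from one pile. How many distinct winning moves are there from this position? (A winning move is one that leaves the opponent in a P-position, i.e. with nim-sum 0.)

0

Compute the nim-sum pairwise:
19 ^ 22 = 5
5 ^ 5 = 0
The nim-sum is already 0, so every move leaves a nonzero nim-sum — there are no winning moves.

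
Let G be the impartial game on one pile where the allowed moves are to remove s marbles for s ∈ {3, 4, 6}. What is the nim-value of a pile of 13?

1

Build the Grundy sequence with g(k) = mex{g(k−s) : s ∈ {3, 4, 6}, s ≤ k}:
g(0) = mex{} = 0
g(1) = mex{} = 0
g(2) = mex{} = 0
g(3) = mex{0} = 1
g(4) = mex{0} = 1
g(5) = mex{0} = 1
g(6) = mex{0,1} = 2
g(7) = mex{0,1} = 2
g(8) = mex{0,1} = 2
g(9) = mex{1,2} = 0
g(10) = mex{1,2} = 0
g(11) = mex{1,2} = 0
g(12) = mex{0,2} = 1
g(13) = mex{0,2} = 1
So g(13) = 1.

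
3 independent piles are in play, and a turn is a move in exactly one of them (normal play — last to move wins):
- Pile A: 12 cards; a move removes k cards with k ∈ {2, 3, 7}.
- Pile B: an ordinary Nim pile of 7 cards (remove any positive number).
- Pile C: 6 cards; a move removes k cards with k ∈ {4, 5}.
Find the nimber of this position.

For pile A, compute g(0), g(1), … with moves {2, 3, 7}:
g(0) = mex{} = 0
g(1) = mex{} = 0
g(2) = mex{0} = 1
g(3) = mex{0} = 1
g(4) = mex{0,1} = 2
g(5) = mex{1} = 0
g(6) = mex{1,2} = 0
g(7) = mex{0,2} = 1
g(8) = mex{0} = 1
g(9) = mex{0,1} = 2
g(10) = mex{1} = 0
g(11) = mex{1,2} = 0
g(12) = mex{0,2} = 1
So g(12) = 1.
Pile B is a plain Nim pile of size 7, so its Grundy value is 7.
For pile C, compute g(0), g(1), … with moves {4, 5}:
g(0) = mex{} = 0
g(1) = mex{} = 0
g(2) = mex{} = 0
g(3) = mex{} = 0
g(4) = mex{0} = 1
g(5) = mex{0} = 1
g(6) = mex{0} = 1
So g(6) = 1.
The value of a disjunctive sum is the nim-sum of the parts.
Combined value = 1 XOR 7 XOR 1 = 7.

7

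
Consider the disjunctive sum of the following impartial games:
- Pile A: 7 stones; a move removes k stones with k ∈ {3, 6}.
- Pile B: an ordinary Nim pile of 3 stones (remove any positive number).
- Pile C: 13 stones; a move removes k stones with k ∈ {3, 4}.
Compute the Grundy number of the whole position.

3

For pile A, compute g(0), g(1), … with moves {3, 6}:
g(0) = mex{} = 0
g(1) = mex{} = 0
g(2) = mex{} = 0
g(3) = mex{0} = 1
g(4) = mex{0} = 1
g(5) = mex{0} = 1
g(6) = mex{0,1} = 2
g(7) = mex{0,1} = 2
So g(7) = 2.
Pile B is a plain Nim pile of size 3, so its Grundy value is 3.
Build the Grundy sequence for pile C with g(k) = mex{g(k−s) : s ∈ {3, 4}, s ≤ k}:
g(0) = mex{} = 0
g(1) = mex{} = 0
g(2) = mex{} = 0
g(3) = mex{0} = 1
g(4) = mex{0} = 1
g(5) = mex{0} = 1
g(6) = mex{0,1} = 2
g(7) = mex{1} = 0
g(8) = mex{1} = 0
g(9) = mex{1,2} = 0
g(10) = mex{0,2} = 1
g(11) = mex{0} = 1
g(12) = mex{0} = 1
g(13) = mex{0,1} = 2
So g(13) = 2.
By the Sprague-Grundy theorem, the Grundy value of a sum of independent games is the XOR of the component values.
Combined value = 2 ⊕ 3 ⊕ 2 = 3.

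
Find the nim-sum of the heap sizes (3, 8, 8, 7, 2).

6

Compute the nim-sum pairwise:
3 XOR 8 = 11
11 XOR 8 = 3
3 XOR 7 = 4
4 XOR 2 = 6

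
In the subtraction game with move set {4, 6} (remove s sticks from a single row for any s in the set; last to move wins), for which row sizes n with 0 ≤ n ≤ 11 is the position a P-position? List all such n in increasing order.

0, 1, 2, 3, 10, 11

Grundy values for subtraction set {4, 6}:
g(0) = mex{} = 0
g(1) = mex{} = 0
g(2) = mex{} = 0
g(3) = mex{} = 0
g(4) = mex{0} = 1
g(5) = mex{0} = 1
g(6) = mex{0} = 1
g(7) = mex{0} = 1
g(8) = mex{0,1} = 2
g(9) = mex{0,1} = 2
g(10) = mex{1} = 0
g(11) = mex{1} = 0
The P-positions (g = 0) in 0..11 are 0, 1, 2, 3, 10, 11.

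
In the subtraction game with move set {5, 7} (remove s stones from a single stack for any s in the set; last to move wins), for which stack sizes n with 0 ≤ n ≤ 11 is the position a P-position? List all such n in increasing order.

Grundy values for subtraction set {5, 7}:
g(0) = mex{} = 0
g(1) = mex{} = 0
g(2) = mex{} = 0
g(3) = mex{} = 0
g(4) = mex{} = 0
g(5) = mex{0} = 1
g(6) = mex{0} = 1
g(7) = mex{0} = 1
g(8) = mex{0} = 1
g(9) = mex{0} = 1
g(10) = mex{0,1} = 2
g(11) = mex{0,1} = 2
The P-positions (g = 0) in 0..11 are 0, 1, 2, 3, 4.

0, 1, 2, 3, 4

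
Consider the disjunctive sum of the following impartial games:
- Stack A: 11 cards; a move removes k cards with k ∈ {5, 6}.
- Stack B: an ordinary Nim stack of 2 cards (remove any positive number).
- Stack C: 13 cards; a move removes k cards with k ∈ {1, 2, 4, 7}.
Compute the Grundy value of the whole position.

Grundy values for stack A (subtraction set {5, 6}):
g(0) = mex{} = 0
g(1) = mex{} = 0
g(2) = mex{} = 0
g(3) = mex{} = 0
g(4) = mex{} = 0
g(5) = mex{0} = 1
g(6) = mex{0} = 1
g(7) = mex{0} = 1
g(8) = mex{0} = 1
g(9) = mex{0} = 1
g(10) = mex{0,1} = 2
g(11) = mex{1} = 0
So g(11) = 0.
Stack B is a plain Nim stack of size 2, so its Grundy value is 2.
For stack C, compute g(0), g(1), … with moves {1, 2, 4, 7}:
g(0) = mex{} = 0
g(1) = mex{0} = 1
g(2) = mex{0,1} = 2
g(3) = mex{1,2} = 0
g(4) = mex{0,2} = 1
g(5) = mex{0,1} = 2
g(6) = mex{1,2} = 0
g(7) = mex{0,2} = 1
g(8) = mex{0,1} = 2
g(9) = mex{1,2} = 0
g(10) = mex{0,2} = 1
g(11) = mex{0,1} = 2
g(12) = mex{1,2} = 0
g(13) = mex{0,2} = 1
So g(13) = 1.
By the Sprague-Grundy theorem, the Grundy value of a sum of independent games is the XOR of the component values.
Combined value = 0 ⊕ 2 ⊕ 1 = 3.

3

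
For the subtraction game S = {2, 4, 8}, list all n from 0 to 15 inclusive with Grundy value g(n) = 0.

0, 1, 6, 7, 12, 13

Compute g(0), g(1), … for moves {2, 4, 8}:
k:     0  1  2  3  4  5  6  7  8  9 10 11 12 13 14 15
g(k):  0  0  1  1  2  2  0  0  1  1  2  2  0  0  1  1
The P-positions (g = 0) in 0..15 are 0, 1, 6, 7, 12, 13.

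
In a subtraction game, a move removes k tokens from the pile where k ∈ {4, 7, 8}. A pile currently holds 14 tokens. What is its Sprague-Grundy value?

Build the Grundy sequence with g(k) = mex{g(k−s) : s ∈ {4, 7, 8}, s ≤ k}:
k:     0  1  2  3  4  5  6  7  8  9 10 11 12 13 14
g(k):  0  0  0  0  1  1  1  1  2  2  2  2  0  0  0
So g(14) = 0.

0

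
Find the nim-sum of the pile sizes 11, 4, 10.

5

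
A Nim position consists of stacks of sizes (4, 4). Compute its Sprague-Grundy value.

0

Compute the nim-sum pairwise:
4 ⊕ 4 = 0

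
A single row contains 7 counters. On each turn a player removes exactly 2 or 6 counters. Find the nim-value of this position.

1

Build the Grundy sequence with g(k) = mex{g(k−s) : s ∈ {2, 6}, s ≤ k}:
k:     0  1  2  3  4  5  6  7
g(k):  0  0  1  1  0  0  1  1
So g(7) = 1.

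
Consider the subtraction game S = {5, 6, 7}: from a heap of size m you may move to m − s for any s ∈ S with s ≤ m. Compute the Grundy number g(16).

0

Build the Grundy sequence with g(k) = mex{g(k−s) : s ∈ {5, 6, 7}, s ≤ k}:
k:     0  1  2  3  4  5  6  7  8  9 10 11 12 13 14 15 16
g(k):  0  0  0  0  0  1  1  1  1  1  2  2  0  0  0  0  0
So g(16) = 0.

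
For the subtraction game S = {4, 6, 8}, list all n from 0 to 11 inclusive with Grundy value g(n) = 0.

0, 1, 2, 3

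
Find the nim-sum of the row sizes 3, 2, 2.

Compute the nim-sum pairwise:
3 ^ 2 = 1
1 ^ 2 = 3

3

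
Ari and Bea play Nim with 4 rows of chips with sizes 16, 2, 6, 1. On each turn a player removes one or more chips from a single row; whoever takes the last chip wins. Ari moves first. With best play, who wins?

Ari wins

Write each in binary and XOR column by column:
  10000  (16)
  00010  (2)
  00110  (6)
  00001  (1)
  -----
  10101  (21)
The nim-sum is 21 ≠ 0, so this is an N-position: the player to move can win; Ari has a winning move.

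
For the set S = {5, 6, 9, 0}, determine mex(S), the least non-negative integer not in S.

1

0 is in the set but 1 is not, so the mex is 1.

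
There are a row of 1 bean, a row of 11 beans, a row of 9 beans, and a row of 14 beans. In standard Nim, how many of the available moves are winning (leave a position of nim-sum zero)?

Nim-sum: 1 ^ 11 ^ 9 ^ 14 = 13.
The overall nim-sum is X = 13. A row of size p has a winning move iff p XOR X < p (reduce it to p XOR X).
  1: 1 XOR 13 = 12 ≥ 1 — no move.
  11: 11 XOR 13 = 6 < 11 — winning move (to 6).
  9: 9 XOR 13 = 4 < 9 — winning move (to 4).
  14: 14 XOR 13 = 3 < 14 — winning move (to 3).
That gives 3 winning moves.

3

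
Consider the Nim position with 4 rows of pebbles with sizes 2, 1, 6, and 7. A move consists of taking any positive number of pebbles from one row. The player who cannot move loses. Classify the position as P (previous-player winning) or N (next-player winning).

Nim-sum: 2 ^ 1 ^ 6 ^ 7 = 2.
The nim-sum is 2 ≠ 0, so this is an N-position: the player to move can win.

N-position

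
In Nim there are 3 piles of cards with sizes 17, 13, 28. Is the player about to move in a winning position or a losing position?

Losing position

In binary:
  10001  (17)
  01101  (13)
  11100  (28)
  -----
  00000  (0)
The nim-sum is 0, so this is a P-position: the player to move is in a losing position under optimal play.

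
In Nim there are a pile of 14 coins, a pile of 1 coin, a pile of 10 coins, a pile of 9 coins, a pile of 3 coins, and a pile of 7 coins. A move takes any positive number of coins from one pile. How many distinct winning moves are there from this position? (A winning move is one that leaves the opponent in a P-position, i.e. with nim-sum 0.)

3

Nim-sum: 14 ⊕ 1 ⊕ 10 ⊕ 9 ⊕ 3 ⊕ 7 = 8.
The overall nim-sum is X = 8. A pile of size p has a winning move iff p XOR X < p (reduce it to p XOR X).
  14: 14 XOR 8 = 6 < 14 — winning move (to 6).
  1: 1 XOR 8 = 9 ≥ 1 — no move.
  10: 10 XOR 8 = 2 < 10 — winning move (to 2).
  9: 9 XOR 8 = 1 < 9 — winning move (to 1).
  3: 3 XOR 8 = 11 ≥ 3 — no move.
  7: 7 XOR 8 = 15 ≥ 7 — no move.
That gives 3 winning moves.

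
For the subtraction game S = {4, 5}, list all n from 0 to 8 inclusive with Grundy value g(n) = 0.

0, 1, 2, 3

Grundy values for subtraction set {4, 5}:
k:     0  1  2  3  4  5  6  7  8
g(k):  0  0  0  0  1  1  1  1  2
The P-positions (g = 0) in 0..8 are 0, 1, 2, 3.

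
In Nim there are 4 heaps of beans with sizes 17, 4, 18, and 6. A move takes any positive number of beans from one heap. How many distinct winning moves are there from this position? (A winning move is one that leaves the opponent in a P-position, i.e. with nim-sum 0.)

In binary:
  10001  (17)
  00100  (4)
  10010  (18)
  00110  (6)
  -----
  00001  (1)
The overall nim-sum is X = 1. A heap of size p has a winning move iff p XOR X < p (reduce it to p XOR X).
  17: 17 XOR 1 = 16 < 17 — winning move (to 16).
  4: 4 XOR 1 = 5 ≥ 4 — no move.
  18: 18 XOR 1 = 19 ≥ 18 — no move.
  6: 6 XOR 1 = 7 ≥ 6 — no move.
That gives 1 winning move.

1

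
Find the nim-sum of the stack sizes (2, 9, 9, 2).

0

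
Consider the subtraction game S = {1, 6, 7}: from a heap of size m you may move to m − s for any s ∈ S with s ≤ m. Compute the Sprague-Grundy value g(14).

0

Build the Grundy sequence with g(k) = mex{g(k−s) : s ∈ {1, 6, 7}, s ≤ k}:
g(0) = mex{} = 0
g(1) = mex{0} = 1
g(2) = mex{1} = 0
g(3) = mex{0} = 1
g(4) = mex{1} = 0
g(5) = mex{0} = 1
g(6) = mex{0,1} = 2
g(7) = mex{0,1,2} = 3
g(8) = mex{0,1,3} = 2
g(9) = mex{0,1,2} = 3
g(10) = mex{0,1,3} = 2
g(11) = mex{0,1,2} = 3
g(12) = mex{1,2,3} = 0
g(13) = mex{0,2,3} = 1
g(14) = mex{1,2,3} = 0
So g(14) = 0.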